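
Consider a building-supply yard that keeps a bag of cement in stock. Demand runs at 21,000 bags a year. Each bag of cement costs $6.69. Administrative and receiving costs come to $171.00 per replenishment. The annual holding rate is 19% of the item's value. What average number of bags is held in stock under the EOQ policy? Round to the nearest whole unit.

Holding cost H = 0.19 × $6.69 = $1.2711 per unit per year.
Q* = √(2DS/H) = √(2 × 21,000 × 171 / 1.2711) ≈ 2377.02.
Average inventory = Q*/2 ≈ 2377.02 / 2 = 1188.510.

Average inventory ≈ 1,189 bags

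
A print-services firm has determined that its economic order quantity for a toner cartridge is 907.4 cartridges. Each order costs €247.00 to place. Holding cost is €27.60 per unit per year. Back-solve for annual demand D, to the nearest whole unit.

The basic EOQ model gives Q* = √(2DS/H); rearrange for the unknown.
From Q* = √(2DS/H): D = Q*²H / (2S) = 907.4² × 27.6 / (2 × 247) = 46002.315.

D ≈ 46,002 cartridges per year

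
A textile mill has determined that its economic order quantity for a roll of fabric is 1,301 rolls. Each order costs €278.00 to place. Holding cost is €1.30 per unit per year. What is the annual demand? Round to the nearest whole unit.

The basic EOQ model gives Q* = √(2DS/H); rearrange for the unknown.
From Q* = √(2DS/H): D = Q*²H / (2S) = 1,301² × 1.3 / (2 × 278) = 3957.520.

D ≈ 3,958 rolls per year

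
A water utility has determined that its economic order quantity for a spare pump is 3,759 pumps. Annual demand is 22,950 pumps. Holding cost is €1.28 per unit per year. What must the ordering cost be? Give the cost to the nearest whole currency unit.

S ≈ €394

The basic EOQ model gives Q* = √(2DS/H); rearrange for the unknown.
From Q* = √(2DS/H): S = Q*²H / (2D) = 3,759² × 1.28 / (2 × 22,950) = 394.0415.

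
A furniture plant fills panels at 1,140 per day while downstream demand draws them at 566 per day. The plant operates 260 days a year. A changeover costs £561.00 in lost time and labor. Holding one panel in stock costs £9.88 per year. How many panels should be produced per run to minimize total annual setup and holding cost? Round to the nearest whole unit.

Q* ≈ 5,761 panels

Annual demand D = 566 × 260 = 147,160.
Production build-up factor (1 − d/p) = 1 − 566/1,140 = 0.5035.
Q* = √(2DS / (H(1 − d/p))) = √(2 × 147,160 × 561 / (9.88 × 0.5035)).
= √(165,113,520 / 4.9747) ≈ 5761.152.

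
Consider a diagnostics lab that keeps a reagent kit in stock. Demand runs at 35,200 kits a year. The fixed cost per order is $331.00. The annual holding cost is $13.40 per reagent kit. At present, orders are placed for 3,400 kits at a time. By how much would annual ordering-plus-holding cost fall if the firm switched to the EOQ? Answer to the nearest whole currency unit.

EOQ = √(2DS/H) = √(2 × 35,200 × 331 / 13.4) ≈ 1318.71.
Cost at Q* = (D/Q*)S + (Q*/2)H = √(2DSH) ≈ $17,670.66.
Cost at Q = 3,400: (35,200/3,400)×331 + (3,400/2)×13.4 = $3,426.82 + $22,780.00 = $26,206.82.
Excess = $26,206.82 − $17,670.66 = $8,536.17.

Extra cost ≈ $8,536 per year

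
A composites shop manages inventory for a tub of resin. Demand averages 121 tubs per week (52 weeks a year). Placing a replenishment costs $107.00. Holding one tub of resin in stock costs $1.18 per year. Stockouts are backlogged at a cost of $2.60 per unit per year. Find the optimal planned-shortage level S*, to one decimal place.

S* ≈ 402.1 tubs

Annual demand D = 121 × 52 = 6,292.
With planned backorders, Q* = √(2DS/H) · √((H+B)/B).
√(2DS/H) = √(2 × 6,292 × 107 / 1.18) = 1068.219.
√((H+B)/B) = √((1.18+2.6)/2.6) = 1.2058.
Q* ≈ 1288.011.
S* = Q* · H/(H+B) = 1288.011 × 1.18/3.78 ≈ 402.077.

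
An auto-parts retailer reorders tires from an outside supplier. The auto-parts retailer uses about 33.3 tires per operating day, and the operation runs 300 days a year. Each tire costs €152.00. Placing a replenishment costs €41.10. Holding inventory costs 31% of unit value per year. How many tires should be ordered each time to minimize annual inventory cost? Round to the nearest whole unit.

Annual demand D = 33.3 × 300 = 9,990.
Holding cost H = 0.31 × €152.00 = €47.1200 per unit per year.
EOQ = √(2DS / H) = √(2 × 9,990 × 41.1 / 47.12).
= √(821,178 / 47.12) = √17,427.3769 ≈ 132.013.

Q* ≈ 132 tires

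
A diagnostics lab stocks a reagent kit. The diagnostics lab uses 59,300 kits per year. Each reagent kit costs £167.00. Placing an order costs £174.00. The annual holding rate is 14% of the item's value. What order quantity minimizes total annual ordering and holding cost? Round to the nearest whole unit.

Q* ≈ 939 kits

Holding cost H = 0.14 × £167.00 = £23.3800 per unit per year.
EOQ = √(2DS / H) = √(2 × 59,300 × 174 / 23.38).
= √(20,636,400 / 23.38) = √882,651.8392 ≈ 939.496.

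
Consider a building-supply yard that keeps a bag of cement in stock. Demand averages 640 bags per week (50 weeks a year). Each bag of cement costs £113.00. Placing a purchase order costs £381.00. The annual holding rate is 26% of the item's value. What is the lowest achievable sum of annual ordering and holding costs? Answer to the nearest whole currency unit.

Annual demand D = 640 × 50 = 32,000.
Holding cost H = 0.26 × £113.00 = £29.3800 per unit per year.
Q* = √(2DS/H) = √(2 × 32,000 × 381 / 29.38) ≈ 911.02.
At Q*, ordering cost (D/Q*)S equals holding cost (Q*/2)H, each = √(DSH/2).
Minimum total = √(2DSH) = √(2 × 32,000 × 381 × 29.38) ≈ 26765.685.

TC* ≈ £26,766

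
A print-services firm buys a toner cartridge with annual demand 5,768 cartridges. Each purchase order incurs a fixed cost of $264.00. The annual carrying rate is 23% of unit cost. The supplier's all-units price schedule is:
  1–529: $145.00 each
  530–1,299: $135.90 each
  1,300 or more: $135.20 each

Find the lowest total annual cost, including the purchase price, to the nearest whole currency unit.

TC* ≈ $795,027

Holding cost per unit per year at price C is H = 0.23·C.
Candidates are each tier's EOQ (if it falls in that tier) and each price-break quantity.
EOQ at $145.00 = 302.2 (feasible in tier 1): TC = 5,768×$145.00 + (5,768/302.2)×264 + (302.2/2)×0.23×$145.00 = $846,438.07.
EOQ at $135.90 = 312.1 < 530, so use break Q=530: TC = 5,768×$135.90 + (5,768/530.0)×264 + (530.0/2)×0.23×$135.90 = $795,027.42.
EOQ at $135.20 = 313.0 < 1300, so use break Q=1300: TC = 5,768×$135.20 + (5,768/1300.0)×264 + (1300.0/2)×0.23×$135.20 = $801,217.35.
Lowest total cost among the candidates is at Q = 530.0.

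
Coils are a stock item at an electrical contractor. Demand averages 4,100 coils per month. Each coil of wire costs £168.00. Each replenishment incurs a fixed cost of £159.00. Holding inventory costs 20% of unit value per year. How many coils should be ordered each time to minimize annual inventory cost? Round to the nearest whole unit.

Annual demand D = 4,100 × 12 = 49,200.
Holding cost H = 0.20 × £168.00 = £33.6000 per unit per year.
EOQ = √(2DS / H) = √(2 × 49,200 × 159 / 33.6).
= √(15,645,600 / 33.6) = √465,642.8571 ≈ 682.380.

Q* ≈ 682 coils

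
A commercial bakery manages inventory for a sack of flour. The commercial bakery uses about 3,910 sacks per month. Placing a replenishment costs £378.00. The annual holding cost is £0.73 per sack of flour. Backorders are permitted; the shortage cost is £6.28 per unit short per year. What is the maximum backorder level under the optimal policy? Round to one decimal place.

Annual demand D = 3,910 × 12 = 46,920.
With planned backorders, Q* = √(2DS/H) · √((H+B)/B).
√(2DS/H) = √(2 × 46,920 × 378 / 0.73) = 6970.733.
√((H+B)/B) = √((0.73+6.28)/6.28) = 1.0565.
Q* ≈ 7364.744.
S* = Q* · H/(H+B) = 7364.744 × 0.73/7.01 ≈ 766.942.

S* ≈ 766.9 sacks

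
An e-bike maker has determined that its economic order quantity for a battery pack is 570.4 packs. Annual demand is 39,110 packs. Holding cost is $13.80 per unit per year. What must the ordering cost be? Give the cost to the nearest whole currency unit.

Invert the EOQ relation Q*² = 2DS/H.
From Q* = √(2DS/H): S = Q*²H / (2D) = 570.4² × 13.8 / (2 × 39,110) = 57.4011.

S ≈ $57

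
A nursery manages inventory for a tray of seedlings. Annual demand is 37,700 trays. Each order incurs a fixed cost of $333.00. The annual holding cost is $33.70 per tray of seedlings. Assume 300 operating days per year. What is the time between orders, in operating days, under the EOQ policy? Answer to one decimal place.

T ≈ 6.9 days

The optimal lot size = √(2DS/H) = √(2 × 37,700 × 333 / 33.7) ≈ 863.16.
Cycle time = Q*/D × 300 = 863.16 / 37,700 × 300 ≈ 6.869 days.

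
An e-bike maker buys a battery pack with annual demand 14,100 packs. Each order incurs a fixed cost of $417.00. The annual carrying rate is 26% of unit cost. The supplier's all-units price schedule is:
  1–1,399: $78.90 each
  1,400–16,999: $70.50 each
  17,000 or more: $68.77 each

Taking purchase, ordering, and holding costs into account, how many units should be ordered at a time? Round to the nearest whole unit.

Holding cost per unit per year at price C is H = 0.26·C.
Evaluate total cost at each tier's feasible EOQ or, if the EOQ is below the tier, at the tier's minimum quantity.
EOQ at $78.90 = 757.1 (feasible in tier 1): TC = 14,100×$78.90 + (14,100/757.1)×417 + (757.1/2)×0.26×$78.90 = $1,128,021.66.
EOQ at $70.50 = 801.0 < 1400, so use break Q=1400: TC = 14,100×$70.50 + (14,100/1400.0)×417 + (1400.0/2)×0.26×$70.50 = $1,011,080.79.
EOQ at $68.77 = 811.0 < 17000, so use break Q=17000: TC = 14,100×$68.77 + (14,100/17000.0)×417 + (17000.0/2)×0.26×$68.77 = $1,121,984.56.
Lowest total cost is $1,011,080.79 at Q = 1400.0.

Q* ≈ 1,400 packs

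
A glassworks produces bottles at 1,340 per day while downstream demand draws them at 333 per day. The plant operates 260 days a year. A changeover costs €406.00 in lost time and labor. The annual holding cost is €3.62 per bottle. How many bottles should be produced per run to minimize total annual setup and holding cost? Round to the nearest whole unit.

Q* ≈ 5,084 bottles

Annual demand D = 333 × 260 = 86,580.
Production build-up factor (1 − d/p) = 1 − 333/1,340 = 0.7515.
Q* = √(2DS / (H(1 − d/p))) = √(2 × 86,580 × 406 / (3.62 × 0.7515)).
= √(70,302,960 / 2.7204) ≈ 5083.586.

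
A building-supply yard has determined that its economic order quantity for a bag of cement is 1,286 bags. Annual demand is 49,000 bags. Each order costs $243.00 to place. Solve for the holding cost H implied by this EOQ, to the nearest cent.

Squaring Q* = √(2DS/H) gives Q*² = 2DS/H.
From Q* = √(2DS/H): H = 2DS / Q*² = 2 × 49,000 × 243 / 1,286² = 14.3996.

H ≈ $14.40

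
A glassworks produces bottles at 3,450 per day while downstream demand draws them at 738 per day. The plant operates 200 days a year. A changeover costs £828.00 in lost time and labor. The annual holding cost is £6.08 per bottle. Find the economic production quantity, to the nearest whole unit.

Annual demand D = 738 × 200 = 147,600.
Production build-up factor (1 − d/p) = 1 − 738/3,450 = 0.7861.
Q* = √(2DS / (H(1 − d/p))) = √(2 × 147,600 × 828 / (6.08 × 0.7861)).
= √(244,425,600 / 4.7794) ≈ 7151.321.

Q* ≈ 7,151 bottles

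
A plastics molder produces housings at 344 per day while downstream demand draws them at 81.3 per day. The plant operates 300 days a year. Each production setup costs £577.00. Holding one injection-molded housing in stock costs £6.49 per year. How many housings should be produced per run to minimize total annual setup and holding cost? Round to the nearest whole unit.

Q* ≈ 2,383 housings

Annual demand D = 81.3 × 300 = 24,390.
Production build-up factor (1 − d/p) = 1 − 81.3/344 = 0.7637.
Q* = √(2DS / (H(1 − d/p))) = √(2 × 24,390 × 577 / (6.49 × 0.7637)).
= √(28,146,060 / 4.9562) ≈ 2383.064.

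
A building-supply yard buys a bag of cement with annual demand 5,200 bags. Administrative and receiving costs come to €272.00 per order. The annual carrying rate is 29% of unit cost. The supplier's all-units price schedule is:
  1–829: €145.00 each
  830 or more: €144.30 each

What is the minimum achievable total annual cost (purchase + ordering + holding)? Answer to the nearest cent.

TC* ≈ €764,906.47

Holding cost per unit per year at price C is H = 0.29·C.
Evaluate total cost at each tier's feasible EOQ or, if the EOQ is below the tier, at the tier's minimum quantity.
EOQ at €145.00 = 259.4 (feasible in tier 1): TC = 5,200×€145.00 + (5,200/259.4)×272 + (259.4/2)×0.29×€145.00 = €764,906.47.
EOQ at €144.30 = 260.0 < 830, so use break Q=830: TC = 5,200×€144.30 + (5,200/830.0)×272 + (830.0/2)×0.29×€144.30 = €769,430.60.
Lowest total cost among the candidates is at Q = 259.4.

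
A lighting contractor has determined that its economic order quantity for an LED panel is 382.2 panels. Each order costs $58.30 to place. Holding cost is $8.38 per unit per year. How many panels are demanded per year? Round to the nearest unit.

D ≈ 10,498 panels per year

The basic EOQ model gives Q* = √(2DS/H); rearrange for the unknown.
From Q* = √(2DS/H): D = Q*²H / (2S) = 382.2² × 8.38 / (2 × 58.3) = 10498.490.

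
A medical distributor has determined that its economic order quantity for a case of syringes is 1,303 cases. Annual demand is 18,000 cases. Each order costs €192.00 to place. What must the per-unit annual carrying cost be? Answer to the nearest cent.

The basic EOQ model gives Q* = √(2DS/H); rearrange for the unknown.
From Q* = √(2DS/H): H = 2DS / Q*² = 2 × 18,000 × 192 / 1,303² = 4.0711.

H ≈ €4.07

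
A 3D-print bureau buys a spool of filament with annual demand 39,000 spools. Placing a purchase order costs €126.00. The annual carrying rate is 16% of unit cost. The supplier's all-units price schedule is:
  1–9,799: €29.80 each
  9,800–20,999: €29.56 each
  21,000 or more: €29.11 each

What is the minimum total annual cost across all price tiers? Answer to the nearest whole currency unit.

TC* ≈ €1,169,045

Holding cost per unit per year at price C is H = 0.16·C.
For each price level, check whether its EOQ is feasible; otherwise the best quantity at that price is the breakpoint.
EOQ at €29.80 = 1435.7 (feasible in tier 1): TC = 39,000×€29.80 + (39,000/1435.7)×126 + (1435.7/2)×0.16×€29.80 = €1,169,045.43.
EOQ at €29.56 = 1441.5 < 9800, so use break Q=9800: TC = 39,000×€29.56 + (39,000/9800.0)×126 + (9800.0/2)×0.16×€29.56 = €1,176,516.47.
EOQ at €29.11 = 1452.6 < 21000, so use break Q=21000: TC = 39,000×€29.11 + (39,000/21000.0)×126 + (21000.0/2)×0.16×€29.11 = €1,184,428.80.
Lowest total cost among the candidates is at Q = 1435.7.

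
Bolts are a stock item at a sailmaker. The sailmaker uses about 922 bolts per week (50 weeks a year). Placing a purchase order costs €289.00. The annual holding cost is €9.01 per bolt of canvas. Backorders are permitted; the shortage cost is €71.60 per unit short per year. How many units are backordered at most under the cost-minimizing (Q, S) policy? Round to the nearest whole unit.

S* ≈ 204 bolts

Annual demand D = 922 × 50 = 46,100.
With planned backorders, Q* = √(2DS/H) · √((H+B)/B).
√(2DS/H) = √(2 × 46,100 × 289 / 9.01) = 1719.697.
√((H+B)/B) = √((9.01+71.6)/71.6) = 1.0611.
Q* ≈ 1824.694.
S* = Q* · H/(H+B) = 1824.694 × 9.01/80.61 ≈ 203.951.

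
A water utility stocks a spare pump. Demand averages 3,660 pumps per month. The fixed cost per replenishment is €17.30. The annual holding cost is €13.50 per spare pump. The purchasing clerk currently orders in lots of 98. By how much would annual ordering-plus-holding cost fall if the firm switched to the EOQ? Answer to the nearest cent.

Annual demand D = 3,660 × 12 = 43,920.
EOQ = √(2DS/H) = √(2 × 43,920 × 17.3 / 13.5) ≈ 335.51.
Cost at Q* = (D/Q*)S + (Q*/2)H = √(2DSH) ≈ €4,529.35.
Cost at Q = 98: (43,920/98)×17.3 + (98/2)×13.5 = €7,753.22 + €661.50 = €8,414.72.
Excess = €8,414.72 − €4,529.35 = €3,885.37.

Extra cost ≈ €3,885.37 per year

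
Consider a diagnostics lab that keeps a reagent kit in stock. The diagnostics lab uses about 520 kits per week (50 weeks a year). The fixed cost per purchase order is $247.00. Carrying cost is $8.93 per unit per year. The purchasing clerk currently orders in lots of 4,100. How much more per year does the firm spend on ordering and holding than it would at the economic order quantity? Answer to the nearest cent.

Extra cost ≈ $9,163.18 per year

Annual demand D = 520 × 50 = 26,000.
EOQ = √(2DS/H) = √(2 × 26,000 × 247 / 8.93) ≈ 1199.29.
Cost at Q* = (D/Q*)S + (Q*/2)H = √(2DSH) ≈ $10,709.66.
Cost at Q = 4,100: (26,000/4,100)×247 + (4,100/2)×8.93 = $1,566.34 + $18,306.50 = $19,872.84.
Excess = $19,872.84 − $10,709.66 = $9,163.18.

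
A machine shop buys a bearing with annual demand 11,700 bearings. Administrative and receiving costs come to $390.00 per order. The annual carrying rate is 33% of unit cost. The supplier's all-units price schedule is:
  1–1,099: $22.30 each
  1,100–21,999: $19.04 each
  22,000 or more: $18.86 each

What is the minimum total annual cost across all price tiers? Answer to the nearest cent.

TC* ≈ $230,340.35

Holding cost per unit per year at price C is H = 0.33·C.
Evaluate total cost at each tier's feasible EOQ or, if the EOQ is below the tier, at the tier's minimum quantity.
Tier 1 ($22.30): EOQ = 1113.6 exceeds tier's upper bound 1099, so this tier is dominated.
EOQ at $19.04 = 1205.2 (feasible in tier 2): TC = 11,700×$19.04 + (11,700/1205.2)×390 + (1205.2/2)×0.33×$19.04 = $230,340.35.
EOQ at $18.86 = 1210.9 < 22000, so use break Q=22000: TC = 11,700×$18.86 + (11,700/22000.0)×390 + (22000.0/2)×0.33×$18.86 = $289,331.21.
Lowest total cost among the candidates is at Q = 1205.2.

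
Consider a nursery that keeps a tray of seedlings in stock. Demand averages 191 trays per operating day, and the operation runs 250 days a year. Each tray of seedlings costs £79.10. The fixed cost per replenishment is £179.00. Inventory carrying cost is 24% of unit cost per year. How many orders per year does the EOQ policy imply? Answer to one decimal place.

Annual demand D = 191 × 250 = 47,750.
Holding cost H = 0.24 × £79.10 = £18.9840 per unit per year.
The optimal lot size = √(2DS/H) = √(2 × 47,750 × 179 / 18.984) ≈ 948.93.
Orders per year = D / Q* = 47,750 / 948.93 ≈ 50.320.

N ≈ 50.3 orders per year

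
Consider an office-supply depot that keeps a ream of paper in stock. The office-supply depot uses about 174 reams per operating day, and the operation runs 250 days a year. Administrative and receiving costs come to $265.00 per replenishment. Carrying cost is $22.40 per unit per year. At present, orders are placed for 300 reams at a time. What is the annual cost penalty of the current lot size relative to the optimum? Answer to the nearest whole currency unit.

Annual demand D = 174 × 250 = 43,500.
EOQ = √(2DS/H) = √(2 × 43,500 × 265 / 22.4) ≈ 1014.52.
Cost at Q* = (D/Q*)S + (Q*/2)H = √(2DSH) ≈ $22,725.14.
Cost at Q = 300: (43,500/300)×265 + (300/2)×22.4 = $38,425.00 + $3,360.00 = $41,785.00.
Excess = $41,785.00 − $22,725.14 = $19,059.86.

Extra cost ≈ $19,060 per year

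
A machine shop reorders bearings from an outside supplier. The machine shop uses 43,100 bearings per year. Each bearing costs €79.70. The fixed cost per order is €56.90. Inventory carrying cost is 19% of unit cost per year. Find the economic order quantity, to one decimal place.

Holding cost H = 0.19 × €79.70 = €15.1430 per unit per year.
EOQ = √(2DS / H) = √(2 × 43,100 × 56.9 / 15.143).
= √(4,904,780 / 15.143) = √323,897.5104 ≈ 569.120.

Q* ≈ 569.1 bearings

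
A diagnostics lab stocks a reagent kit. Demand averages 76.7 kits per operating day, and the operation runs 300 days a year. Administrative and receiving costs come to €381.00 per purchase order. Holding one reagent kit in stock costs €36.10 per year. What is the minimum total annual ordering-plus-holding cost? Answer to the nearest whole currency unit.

TC* ≈ €25,159

Annual demand D = 76.7 × 300 = 23,010.
The optimal lot size = √(2DS/H) = √(2 × 23,010 × 381 / 36.1) ≈ 696.92.
At the optimum the two cost components are equal, so total cost = 2·(Q*/2)H = Q*·H.
Minimum total = √(2DSH) = √(2 × 23,010 × 381 × 36.1) ≈ 25158.769.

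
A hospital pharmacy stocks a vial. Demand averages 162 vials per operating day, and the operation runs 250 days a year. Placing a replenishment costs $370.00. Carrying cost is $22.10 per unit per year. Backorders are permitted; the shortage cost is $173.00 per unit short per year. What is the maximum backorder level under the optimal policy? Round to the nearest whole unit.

Annual demand D = 162 × 250 = 40,500.
With planned backorders, Q* = √(2DS/H) · √((H+B)/B).
√(2DS/H) = √(2 × 40,500 × 370 / 22.1) = 1164.521.
√((H+B)/B) = √((22.1+173)/173) = 1.0620.
Q* ≈ 1236.667.
S* = Q* · H/(H+B) = 1236.667 × 22.1/195.1 ≈ 140.084.

S* ≈ 140 vials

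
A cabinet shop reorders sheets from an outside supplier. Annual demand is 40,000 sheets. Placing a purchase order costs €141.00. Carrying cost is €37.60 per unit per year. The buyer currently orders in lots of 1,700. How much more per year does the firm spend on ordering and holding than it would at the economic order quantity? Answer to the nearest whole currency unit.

Extra cost ≈ €14,683 per year

EOQ = √(2DS/H) = √(2 × 40,000 × 141 / 37.6) ≈ 547.72.
Cost at Q* = (D/Q*)S + (Q*/2)H = √(2DSH) ≈ €20,594.37.
Cost at Q = 1,700: (40,000/1,700)×141 + (1,700/2)×37.6 = €3,317.65 + €31,960.00 = €35,277.65.
Excess = €35,277.65 − €20,594.37 = €14,683.28.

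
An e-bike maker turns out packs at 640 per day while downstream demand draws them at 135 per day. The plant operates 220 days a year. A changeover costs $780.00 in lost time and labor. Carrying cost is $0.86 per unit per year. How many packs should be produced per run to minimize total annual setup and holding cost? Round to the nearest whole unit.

Annual demand D = 135 × 220 = 29,700.
Production build-up factor (1 − d/p) = 1 − 135/640 = 0.7891.
Q* = √(2DS / (H(1 − d/p))) = √(2 × 29,700 × 780 / (0.86 × 0.7891)).
= √(46,332,000 / 0.6786) ≈ 8262.959.

Q* ≈ 8,263 packs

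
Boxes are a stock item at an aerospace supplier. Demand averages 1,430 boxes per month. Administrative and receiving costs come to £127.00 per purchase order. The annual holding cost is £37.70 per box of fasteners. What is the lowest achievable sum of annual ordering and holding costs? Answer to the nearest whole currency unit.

Annual demand D = 1,430 × 12 = 17,160.
EOQ = √(2DS/H) = √(2 × 17,160 × 127 / 37.7) ≈ 340.02.
At the optimum the two cost components are equal, so total cost = 2·(Q*/2)H = Q*·H.
Minimum total = √(2DSH) = √(2 × 17,160 × 127 × 37.7) ≈ 12818.765.

TC* ≈ £12,819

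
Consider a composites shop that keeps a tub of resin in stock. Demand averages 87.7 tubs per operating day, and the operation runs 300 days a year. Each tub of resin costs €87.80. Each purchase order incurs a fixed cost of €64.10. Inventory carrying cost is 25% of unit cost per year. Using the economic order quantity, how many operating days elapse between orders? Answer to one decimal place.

T ≈ 4.5 days

Annual demand D = 87.7 × 300 = 26,310.
Holding cost H = 0.25 × €87.80 = €21.9500 per unit per year.
EOQ = √(2DS/H) = √(2 × 26,310 × 64.1 / 21.95) ≈ 392.00.
Cycle time = Q*/D × 300 = 392.00 / 26,310 × 300 ≈ 4.470 days.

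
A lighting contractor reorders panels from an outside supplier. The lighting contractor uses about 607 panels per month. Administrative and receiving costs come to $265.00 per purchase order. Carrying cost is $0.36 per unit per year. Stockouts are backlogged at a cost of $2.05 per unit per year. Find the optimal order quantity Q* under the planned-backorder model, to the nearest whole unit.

Annual demand D = 607 × 12 = 7,284.
With planned backorders, Q* = √(2DS/H) · √((H+B)/B).
√(2DS/H) = √(2 × 7,284 × 265 / 0.36) = 3274.701.
√((H+B)/B) = √((0.36+2.05)/2.05) = 1.0843.
Q* ≈ 3550.612.

Q* ≈ 3,551 panels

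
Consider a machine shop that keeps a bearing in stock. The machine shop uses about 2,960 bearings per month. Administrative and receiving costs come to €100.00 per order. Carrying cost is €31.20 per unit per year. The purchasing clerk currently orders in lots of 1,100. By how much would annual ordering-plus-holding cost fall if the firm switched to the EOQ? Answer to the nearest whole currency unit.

Annual demand D = 2,960 × 12 = 35,520.
EOQ = √(2DS/H) = √(2 × 35,520 × 100 / 31.2) ≈ 477.17.
Cost at Q* = (D/Q*)S + (Q*/2)H = √(2DSH) ≈ €14,887.74.
Cost at Q = 1,100: (35,520/1,100)×100 + (1,100/2)×31.2 = €3,229.09 + €17,160.00 = €20,389.09.
Excess = €20,389.09 − €14,887.74 = €5,501.35.

Extra cost ≈ €5,501 per year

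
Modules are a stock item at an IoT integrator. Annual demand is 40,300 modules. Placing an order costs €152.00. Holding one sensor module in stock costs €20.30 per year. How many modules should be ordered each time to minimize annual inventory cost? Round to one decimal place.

EOQ = √(2DS / H) = √(2 × 40,300 × 152 / 20.3).
= √(12,251,200 / 20.3) = √603,507.3892 ≈ 776.857.

Q* ≈ 776.9 modules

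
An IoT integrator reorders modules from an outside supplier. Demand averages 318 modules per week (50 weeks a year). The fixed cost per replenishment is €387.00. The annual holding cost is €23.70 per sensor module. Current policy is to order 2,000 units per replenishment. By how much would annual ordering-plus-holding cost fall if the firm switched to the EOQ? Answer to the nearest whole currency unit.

Extra cost ≈ €9,698 per year

Annual demand D = 318 × 50 = 15,900.
EOQ = √(2DS/H) = √(2 × 15,900 × 387 / 23.7) ≈ 720.60.
Cost at Q* = (D/Q*)S + (Q*/2)H = √(2DSH) ≈ €17,078.24.
Cost at Q = 2,000: (15,900/2,000)×387 + (2,000/2)×23.7 = €3,076.65 + €23,700.00 = €26,776.65.
Excess = €26,776.65 − €17,078.24 = €9,698.41.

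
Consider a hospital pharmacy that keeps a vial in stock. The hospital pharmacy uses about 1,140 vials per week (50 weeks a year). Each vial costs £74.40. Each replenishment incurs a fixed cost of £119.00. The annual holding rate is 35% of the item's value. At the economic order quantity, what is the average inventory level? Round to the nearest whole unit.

Average inventory ≈ 361 vials

Annual demand D = 1,140 × 50 = 57,000.
Holding cost H = 0.35 × £74.40 = £26.0400 per unit per year.
The optimal lot size = √(2DS/H) = √(2 × 57,000 × 119 / 26.04) ≈ 721.78.
Average inventory = Q*/2 ≈ 721.78 / 2 = 360.890.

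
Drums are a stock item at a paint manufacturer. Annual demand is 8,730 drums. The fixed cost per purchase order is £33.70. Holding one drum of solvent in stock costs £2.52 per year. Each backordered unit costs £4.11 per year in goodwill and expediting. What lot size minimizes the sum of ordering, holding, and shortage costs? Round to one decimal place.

With planned backorders, Q* = √(2DS/H) · √((H+B)/B).
√(2DS/H) = √(2 × 8,730 × 33.7 / 2.52) = 483.211.
√((H+B)/B) = √((2.52+4.11)/4.11) = 1.2701.
Q* ≈ 613.723.

Q* ≈ 613.7 drums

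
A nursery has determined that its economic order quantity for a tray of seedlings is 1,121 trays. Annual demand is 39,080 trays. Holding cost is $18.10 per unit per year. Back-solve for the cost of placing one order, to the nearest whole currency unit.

S ≈ $291

Invert the EOQ relation Q*² = 2DS/H.
From Q* = √(2DS/H): S = Q*²H / (2D) = 1,121² × 18.1 / (2 × 39,080) = 291.0082.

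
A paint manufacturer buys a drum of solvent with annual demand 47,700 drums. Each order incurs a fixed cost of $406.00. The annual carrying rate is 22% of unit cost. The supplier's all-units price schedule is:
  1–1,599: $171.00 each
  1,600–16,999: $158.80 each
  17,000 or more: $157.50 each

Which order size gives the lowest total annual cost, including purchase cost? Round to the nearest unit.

Holding cost per unit per year at price C is H = 0.22·C.
Candidates are each tier's EOQ (if it falls in that tier) and each price-break quantity.
EOQ at $171.00 = 1014.7 (feasible in tier 1): TC = 47,700×$171.00 + (47,700/1014.7)×406 + (1014.7/2)×0.22×$171.00 = $8,194,872.15.
EOQ at $158.80 = 1052.9 < 1600, so use break Q=1600: TC = 47,700×$158.80 + (47,700/1600.0)×406 + (1600.0/2)×0.22×$158.80 = $7,614,812.68.
EOQ at $157.50 = 1057.3 < 17000, so use break Q=17000: TC = 47,700×$157.50 + (47,700/17000.0)×406 + (17000.0/2)×0.22×$157.50 = $7,808,414.19.
Lowest total cost is $7,614,812.68 at Q = 1600.0.

Q* ≈ 1,600 drums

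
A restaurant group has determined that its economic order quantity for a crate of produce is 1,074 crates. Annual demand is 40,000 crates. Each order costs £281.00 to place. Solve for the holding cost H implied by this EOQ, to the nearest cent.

The basic EOQ model gives Q* = √(2DS/H); rearrange for the unknown.
From Q* = √(2DS/H): H = 2DS / Q*² = 2 × 40,000 × 281 / 1,074² = 19.4889.

H ≈ £19.49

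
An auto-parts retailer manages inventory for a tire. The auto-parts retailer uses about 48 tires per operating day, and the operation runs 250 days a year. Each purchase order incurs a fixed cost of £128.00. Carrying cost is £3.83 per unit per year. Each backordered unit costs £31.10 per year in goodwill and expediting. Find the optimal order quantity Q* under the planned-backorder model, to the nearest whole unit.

Annual demand D = 48 × 250 = 12,000.
With planned backorders, Q* = √(2DS/H) · √((H+B)/B).
√(2DS/H) = √(2 × 12,000 × 128 / 3.83) = 895.594.
√((H+B)/B) = √((3.83+31.1)/31.1) = 1.0598.
Q* ≈ 949.140.

Q* ≈ 949 tires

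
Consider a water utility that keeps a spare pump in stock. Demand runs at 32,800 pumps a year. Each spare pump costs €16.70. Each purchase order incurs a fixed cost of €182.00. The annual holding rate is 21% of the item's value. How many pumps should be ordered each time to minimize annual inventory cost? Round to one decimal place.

Q* ≈ 1,845.1 pumps

Holding cost H = 0.21 × €16.70 = €3.5070 per unit per year.
EOQ = √(2DS / H) = √(2 × 32,800 × 182 / 3.507).
= √(11,939,200 / 3.507) = √3,404,391.2176 ≈ 1845.099.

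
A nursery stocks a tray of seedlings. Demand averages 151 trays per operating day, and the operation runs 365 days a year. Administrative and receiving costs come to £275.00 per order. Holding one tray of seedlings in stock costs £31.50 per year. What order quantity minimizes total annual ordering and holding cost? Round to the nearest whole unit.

Q* ≈ 981 trays

Annual demand D = 151 × 365 = 55,115.
EOQ = √(2DS / H) = √(2 × 55,115 × 275 / 31.5).
= √(30,313,250 / 31.5) = √962,325.3968 ≈ 980.982.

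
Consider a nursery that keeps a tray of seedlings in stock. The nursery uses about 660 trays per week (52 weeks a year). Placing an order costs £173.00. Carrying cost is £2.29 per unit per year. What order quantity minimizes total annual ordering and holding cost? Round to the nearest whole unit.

Q* ≈ 2,277 trays

Annual demand D = 660 × 52 = 34,320.
EOQ = √(2DS / H) = √(2 × 34,320 × 173 / 2.29).
= √(11,874,720 / 2.29) = √5,185,467.2489 ≈ 2277.162.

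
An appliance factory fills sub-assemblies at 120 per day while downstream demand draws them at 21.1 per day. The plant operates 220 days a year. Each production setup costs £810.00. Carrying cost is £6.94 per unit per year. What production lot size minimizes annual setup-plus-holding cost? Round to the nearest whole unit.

Q* ≈ 1,147 sub-assemblies

Annual demand D = 21.1 × 220 = 4,642.
Production build-up factor (1 − d/p) = 1 − 21.1/120 = 0.8242.
Q* = √(2DS / (H(1 − d/p))) = √(2 × 4,642 × 810 / (6.94 × 0.8242)).
= √(7,520,040 / 5.7197) ≈ 1146.629.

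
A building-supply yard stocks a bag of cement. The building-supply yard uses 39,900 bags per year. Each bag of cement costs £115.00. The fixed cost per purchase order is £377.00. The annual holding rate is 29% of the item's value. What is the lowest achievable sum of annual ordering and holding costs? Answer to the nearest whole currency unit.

Holding cost H = 0.29 × £115.00 = £33.3500 per unit per year.
EOQ = √(2DS/H) = √(2 × 39,900 × 377 / 33.35) ≈ 949.78.
At Q*, ordering cost (D/Q*)S equals holding cost (Q*/2)H, each = √(DSH/2).
Minimum total = √(2DSH) = √(2 × 39,900 × 377 × 33.35) ≈ 31675.249.

TC* ≈ £31,675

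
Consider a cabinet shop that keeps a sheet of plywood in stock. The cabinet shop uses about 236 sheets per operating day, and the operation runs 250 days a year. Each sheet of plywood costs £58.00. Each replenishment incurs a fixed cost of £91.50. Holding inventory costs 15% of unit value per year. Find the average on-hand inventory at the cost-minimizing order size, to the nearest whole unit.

Annual demand D = 236 × 250 = 59,000.
Holding cost H = 0.15 × £58.00 = £8.7000 per unit per year.
Q* = √(2DS/H) = √(2 × 59,000 × 91.5 / 8.7) ≈ 1114.02.
Average inventory = Q*/2 ≈ 1114.02 / 2 = 557.009.

Average inventory ≈ 557 sheets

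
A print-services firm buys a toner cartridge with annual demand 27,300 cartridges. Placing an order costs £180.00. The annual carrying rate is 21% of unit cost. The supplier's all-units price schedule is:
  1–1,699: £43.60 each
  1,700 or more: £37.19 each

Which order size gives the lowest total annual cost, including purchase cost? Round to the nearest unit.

Holding cost per unit per year at price C is H = 0.21·C.
For each price level, check whether its EOQ is feasible; otherwise the best quantity at that price is the breakpoint.
EOQ at £43.60 = 1036.0 (feasible in tier 1): TC = 27,300×£43.60 + (27,300/1036.0)×180 + (1036.0/2)×0.21×£43.60 = £1,199,766.05.
EOQ at £37.19 = 1121.8 < 1700, so use break Q=1700: TC = 27,300×£37.19 + (27,300/1700.0)×180 + (1700.0/2)×0.21×£37.19 = £1,024,816.00.
Lowest total cost is £1,024,816.00 at Q = 1700.0.

Q* ≈ 1,700 cartridges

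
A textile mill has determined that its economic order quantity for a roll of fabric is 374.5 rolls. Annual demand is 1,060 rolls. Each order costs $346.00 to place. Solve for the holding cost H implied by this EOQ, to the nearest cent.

Invert the EOQ relation Q*² = 2DS/H.
From Q* = √(2DS/H): H = 2DS / Q*² = 2 × 1,060 × 346 / 374.5² = 5.2301.

H ≈ $5.23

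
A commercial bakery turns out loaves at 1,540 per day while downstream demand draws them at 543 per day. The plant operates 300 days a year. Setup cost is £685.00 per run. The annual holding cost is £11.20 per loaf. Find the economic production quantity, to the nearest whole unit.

Q* ≈ 5,548 loaves

Annual demand D = 543 × 300 = 162,900.
Production build-up factor (1 − d/p) = 1 − 543/1,540 = 0.6474.
Q* = √(2DS / (H(1 − d/p))) = √(2 × 162,900 × 685 / (11.2 × 0.6474)).
= √(223,173,000 / 7.2509) ≈ 5547.849.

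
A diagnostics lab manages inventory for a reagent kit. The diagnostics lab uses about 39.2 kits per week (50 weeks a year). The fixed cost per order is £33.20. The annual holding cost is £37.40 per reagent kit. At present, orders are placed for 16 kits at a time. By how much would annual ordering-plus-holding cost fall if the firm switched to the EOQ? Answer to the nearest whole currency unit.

Annual demand D = 39.2 × 50 = 1,960.
EOQ = √(2DS/H) = √(2 × 1,960 × 33.2 / 37.4) ≈ 58.99.
Cost at Q* = (D/Q*)S + (Q*/2)H = √(2DSH) ≈ £2,206.22.
Cost at Q = 16: (1,960/16)×33.2 + (16/2)×37.4 = £4,067.00 + £299.20 = £4,366.20.
Excess = £4,366.20 − £2,206.22 = £2,159.98.

Extra cost ≈ £2,160 per year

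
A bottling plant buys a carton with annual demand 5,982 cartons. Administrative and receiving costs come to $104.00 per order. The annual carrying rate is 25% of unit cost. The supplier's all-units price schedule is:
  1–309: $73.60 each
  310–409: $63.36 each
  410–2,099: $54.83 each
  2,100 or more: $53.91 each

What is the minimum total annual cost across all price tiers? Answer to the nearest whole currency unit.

Holding cost per unit per year at price C is H = 0.25·C.
Candidates are each tier's EOQ (if it falls in that tier) and each price-break quantity.
EOQ at $73.60 = 260.0 (feasible in tier 1): TC = 5,982×$73.60 + (5,982/260.0)×104 + (260.0/2)×0.25×$73.60 = $445,060.00.
EOQ at $63.36 = 280.3 < 310, so use break Q=310: TC = 5,982×$63.36 + (5,982/310.0)×104 + (310.0/2)×0.25×$63.36 = $383,481.58.
EOQ at $54.83 = 301.3 < 410, so use break Q=410: TC = 5,982×$54.83 + (5,982/410.0)×104 + (410.0/2)×0.25×$54.83 = $332,320.48.
EOQ at $53.91 = 303.8 < 2100, so use break Q=2100: TC = 5,982×$53.91 + (5,982/2100.0)×104 + (2100.0/2)×0.25×$53.91 = $336,937.25.
Lowest total cost among the candidates is at Q = 410.0.

TC* ≈ $332,320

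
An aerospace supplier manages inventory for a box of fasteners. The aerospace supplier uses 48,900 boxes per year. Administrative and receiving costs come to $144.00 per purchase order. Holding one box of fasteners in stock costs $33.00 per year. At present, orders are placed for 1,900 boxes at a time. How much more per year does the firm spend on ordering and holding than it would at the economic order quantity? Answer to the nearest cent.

Extra cost ≈ $13,498.15 per year

EOQ = √(2DS/H) = √(2 × 48,900 × 144 / 33) ≈ 653.27.
Cost at Q* = (D/Q*)S + (Q*/2)H = √(2DSH) ≈ $21,557.96.
Cost at Q = 1,900: (48,900/1,900)×144 + (1,900/2)×33 = $3,706.11 + $31,350.00 = $35,056.11.
Excess = $35,056.11 − $21,557.96 = $13,498.15.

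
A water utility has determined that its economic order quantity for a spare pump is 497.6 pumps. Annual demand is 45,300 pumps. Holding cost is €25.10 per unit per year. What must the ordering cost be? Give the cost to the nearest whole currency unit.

Squaring Q* = √(2DS/H) gives Q*² = 2DS/H.
From Q* = √(2DS/H): S = Q*²H / (2D) = 497.6² × 25.1 / (2 × 45,300) = 68.5972.

S ≈ €69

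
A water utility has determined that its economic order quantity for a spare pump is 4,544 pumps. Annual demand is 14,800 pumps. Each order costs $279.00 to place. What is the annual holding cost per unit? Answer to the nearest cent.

H ≈ $0.40

Invert the EOQ relation Q*² = 2DS/H.
From Q* = √(2DS/H): H = 2DS / Q*² = 2 × 14,800 × 279 / 4,544² = 0.4000.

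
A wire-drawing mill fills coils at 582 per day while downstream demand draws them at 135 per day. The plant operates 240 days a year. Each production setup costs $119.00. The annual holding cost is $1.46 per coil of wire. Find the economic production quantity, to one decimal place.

Annual demand D = 135 × 240 = 32,400.
Production build-up factor (1 − d/p) = 1 − 135/582 = 0.7680.
Q* = √(2DS / (H(1 − d/p))) = √(2 × 32,400 × 119 / (1.46 × 0.7680)).
= √(7,711,200 / 1.1213) ≈ 2622.360.

Q* ≈ 2,622.4 coils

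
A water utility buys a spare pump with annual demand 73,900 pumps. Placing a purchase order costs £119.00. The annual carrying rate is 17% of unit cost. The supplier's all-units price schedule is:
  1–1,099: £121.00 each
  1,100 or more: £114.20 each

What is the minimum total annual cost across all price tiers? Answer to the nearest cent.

TC* ≈ £8,458,052.34

Holding cost per unit per year at price C is H = 0.17·C.
Candidates are each tier's EOQ (if it falls in that tier) and each price-break quantity.
EOQ at £121.00 = 924.7 (feasible in tier 1): TC = 73,900×£121.00 + (73,900/924.7)×119 + (924.7/2)×0.17×£121.00 = £8,960,920.76.
EOQ at £114.20 = 951.8 < 1100, so use break Q=1100: TC = 73,900×£114.20 + (73,900/1100.0)×119 + (1100.0/2)×0.17×£114.20 = £8,458,052.34.
Lowest total cost among the candidates is at Q = 1100.0.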